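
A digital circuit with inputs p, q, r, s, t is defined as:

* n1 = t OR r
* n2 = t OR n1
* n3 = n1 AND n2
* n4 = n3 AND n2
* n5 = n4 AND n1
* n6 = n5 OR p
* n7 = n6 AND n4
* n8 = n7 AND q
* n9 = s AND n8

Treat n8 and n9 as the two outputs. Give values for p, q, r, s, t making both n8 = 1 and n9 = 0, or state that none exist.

p=1, q=1, r=0, s=0, t=1

Check with p=1, q=1, r=0, s=0, t=1:
n1 = t OR r = 1 OR 0 = 1
n2 = t OR n1 = 1 OR 1 = 1
n3 = n1 AND n2 = 1 AND 1 = 1
n4 = n3 AND n2 = 1 AND 1 = 1
n5 = n4 AND n1 = 1 AND 1 = 1
n6 = n5 OR p = 1 OR 1 = 1
n7 = n6 AND n4 = 1 AND 1 = 1
n8 = n7 AND q = 1 AND 1 = 1
n9 = s AND n8 = 0 AND 1 = 0
So n8 = 1 and n9 = 0.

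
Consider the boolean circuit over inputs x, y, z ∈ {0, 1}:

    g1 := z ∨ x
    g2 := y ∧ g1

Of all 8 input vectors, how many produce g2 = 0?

g2 = y ∧ g1 must be 0, so at least one of y, g1 is 0.
Enumerating the 8 input combinations, 5 give g2 = 0 and 3 give g2 = 1.

5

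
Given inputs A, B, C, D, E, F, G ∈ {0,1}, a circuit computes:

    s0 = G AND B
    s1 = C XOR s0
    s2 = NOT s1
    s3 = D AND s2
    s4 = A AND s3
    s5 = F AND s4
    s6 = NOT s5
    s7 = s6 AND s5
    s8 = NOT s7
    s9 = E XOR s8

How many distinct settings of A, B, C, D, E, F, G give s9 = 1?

s9 = E XOR s8 must be 1, so E and s8 differ.
Enumerating the 128 input combinations, 64 give s9 = 1 and 64 give s9 = 0.

64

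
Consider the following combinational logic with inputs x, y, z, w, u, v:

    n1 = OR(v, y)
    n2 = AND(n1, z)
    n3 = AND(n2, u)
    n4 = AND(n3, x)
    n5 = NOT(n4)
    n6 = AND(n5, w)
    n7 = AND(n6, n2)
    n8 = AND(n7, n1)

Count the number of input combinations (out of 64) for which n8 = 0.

n8 = AND(n7, n1) must be 0, so at least one of n7, n1 is 0.
Enumerating the 64 input combinations, 55 give n8 = 0 and 9 give n8 = 1.

55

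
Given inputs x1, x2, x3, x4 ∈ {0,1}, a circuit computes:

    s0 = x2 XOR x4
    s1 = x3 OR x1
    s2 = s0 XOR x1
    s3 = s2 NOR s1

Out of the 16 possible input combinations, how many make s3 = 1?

2

s3 = s2 NOR s1 must be 1, so both s2 = 0 and s1 = 0.
s2 = s0 XOR x1 must be 0, so s0 and x1 are equal.
Satisfying assignments:
  x1=0, x2=0, x3=0, x4=0
  x1=0, x2=1, x3=0, x4=1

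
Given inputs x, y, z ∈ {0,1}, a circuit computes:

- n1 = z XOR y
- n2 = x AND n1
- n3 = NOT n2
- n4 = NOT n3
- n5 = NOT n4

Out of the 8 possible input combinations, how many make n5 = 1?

6

n5 = NOT n4 must be 1, so n4 = 0.
n4 = NOT n3 must be 0, so n3 = 1.
Enumerating the 8 input combinations, 6 give n5 = 1 and 2 give n5 = 0.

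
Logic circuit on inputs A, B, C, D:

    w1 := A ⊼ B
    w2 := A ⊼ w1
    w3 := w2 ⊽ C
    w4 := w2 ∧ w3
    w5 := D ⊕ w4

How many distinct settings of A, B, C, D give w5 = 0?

w5 = D ⊕ w4 must be 0, so D and w4 are equal.
Enumerating the 16 input combinations, 8 give w5 = 0 and 8 give w5 = 1.

8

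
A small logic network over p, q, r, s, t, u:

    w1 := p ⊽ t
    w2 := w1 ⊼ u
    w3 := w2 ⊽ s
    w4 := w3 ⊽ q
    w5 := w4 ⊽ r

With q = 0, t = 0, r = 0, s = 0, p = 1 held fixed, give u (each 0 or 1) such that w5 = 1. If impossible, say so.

With q = 0, t = 0, r = 0, s = 0, p = 1 fixed, none of the 2 settings of u give w5 = 1.
For example, with u=1:
w1 = p ⊽ t = 1 ⊽ 0 = 0
w2 = w1 ⊼ u = 0 ⊼ 1 = 1
w3 = w2 ⊽ s = 1 ⊽ 0 = 0
w4 = w3 ⊽ q = 0 ⊽ 0 = 1
w5 = w4 ⊽ r = 1 ⊽ 0 = 0
giving w5 = 0 ≠ 1.

no solution exists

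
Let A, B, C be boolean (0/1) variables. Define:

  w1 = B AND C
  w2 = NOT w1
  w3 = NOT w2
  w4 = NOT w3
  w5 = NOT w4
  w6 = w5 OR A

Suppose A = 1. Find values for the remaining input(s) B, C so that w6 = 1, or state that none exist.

Check with A = 1 and B=1, C=0:
w1 = B AND C = 1 AND 0 = 0
w2 = NOT w1 = NOT 0 = 1
w3 = NOT w2 = NOT 1 = 0
w4 = NOT w3 = NOT 0 = 1
w5 = NOT w4 = NOT 1 = 0
w6 = w5 OR A = 0 OR 1 = 1
So w6 = 1.

B=1 C=0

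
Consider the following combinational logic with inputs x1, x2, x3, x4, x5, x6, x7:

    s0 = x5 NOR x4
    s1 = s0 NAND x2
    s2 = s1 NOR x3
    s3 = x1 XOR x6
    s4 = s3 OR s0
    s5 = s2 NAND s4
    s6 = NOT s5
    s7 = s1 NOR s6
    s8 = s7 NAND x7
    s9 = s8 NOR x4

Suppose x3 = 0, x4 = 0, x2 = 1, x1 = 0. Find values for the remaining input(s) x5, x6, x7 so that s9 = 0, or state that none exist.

s9 = s8 NOR x4 must be 0, so at least one of s8, x4 is 1.
Check with x3 = 0, x4 = 0, x2 = 1, x1 = 0 and x5=1, x6=0, x7=1:
s0 = x5 NOR x4 = 1 NOR 0 = 0
s1 = s0 NAND x2 = 0 NAND 1 = 1
s2 = s1 NOR x3 = 1 NOR 0 = 0
s3 = x1 XOR x6 = 0 XOR 0 = 0
s4 = s3 OR s0 = 0 OR 0 = 0
s5 = s2 NAND s4 = 0 NAND 0 = 1
s6 = NOT s5 = NOT 1 = 0
s7 = s1 NOR s6 = 1 NOR 0 = 0
s8 = s7 NAND x7 = 0 NAND 1 = 1
s9 = s8 NOR x4 = 1 NOR 0 = 0
So s9 = 0.

x5=1, x6=0, x7=1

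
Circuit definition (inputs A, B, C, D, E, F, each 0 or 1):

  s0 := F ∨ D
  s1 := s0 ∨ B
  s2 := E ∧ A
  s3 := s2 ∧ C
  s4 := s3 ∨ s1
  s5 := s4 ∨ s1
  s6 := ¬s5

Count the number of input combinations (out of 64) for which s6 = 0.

s6 = ¬s5 must be 0, so s5 = 1.
s5 = s4 ∨ s1 must be 1, so at least one of s4, s1 is 1.
Enumerating the 64 input combinations, 57 give s6 = 0 and 7 give s6 = 1.

57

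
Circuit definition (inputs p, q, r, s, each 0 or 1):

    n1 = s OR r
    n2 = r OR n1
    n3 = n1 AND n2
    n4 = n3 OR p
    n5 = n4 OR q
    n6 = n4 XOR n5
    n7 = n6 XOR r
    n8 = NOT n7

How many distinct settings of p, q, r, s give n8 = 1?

n8 = NOT n7 must be 1, so n7 = 0.
n7 = n6 XOR r must be 0, so n6 and r are equal.
Enumerating the 16 input combinations, 7 give n8 = 1 and 9 give n8 = 0.

7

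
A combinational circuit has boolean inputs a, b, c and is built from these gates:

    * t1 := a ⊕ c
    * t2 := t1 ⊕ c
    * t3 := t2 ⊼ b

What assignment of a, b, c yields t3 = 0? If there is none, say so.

Check with a=1 b=1 c=0:
t1 = a ⊕ c = 1 ⊕ 0 = 1
t2 = t1 ⊕ c = 1 ⊕ 0 = 1
t3 = t2 ⊼ b = 1 ⊼ 1 = 0
So t3 = 0 as required.

a=1 b=1 c=0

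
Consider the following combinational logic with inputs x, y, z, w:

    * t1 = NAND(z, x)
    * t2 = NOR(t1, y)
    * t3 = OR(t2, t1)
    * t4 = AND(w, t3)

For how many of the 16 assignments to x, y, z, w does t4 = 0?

9

t4 = AND(w, t3) must be 0, so at least one of w, t3 is 0.
Enumerating the 16 input combinations, 9 give t4 = 0 and 7 give t4 = 1.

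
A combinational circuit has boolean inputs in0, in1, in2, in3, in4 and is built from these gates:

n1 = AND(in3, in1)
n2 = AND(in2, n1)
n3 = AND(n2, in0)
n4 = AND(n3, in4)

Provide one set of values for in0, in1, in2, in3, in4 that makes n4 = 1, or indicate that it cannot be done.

n4 = AND(n3, in4) must be 1, so both n3 = 1 and in4 = 1.
Check with in0=1, in1=1, in2=1, in3=1, in4=1:
n1 = AND(in3, in1) = AND(1, 1) = 1
n2 = AND(in2, n1) = AND(1, 1) = 1
n3 = AND(n2, in0) = AND(1, 1) = 1
n4 = AND(n3, in4) = AND(1, 1) = 1
So n4 = 1 as required.

in0=1, in1=1, in2=1, in3=1, in4=1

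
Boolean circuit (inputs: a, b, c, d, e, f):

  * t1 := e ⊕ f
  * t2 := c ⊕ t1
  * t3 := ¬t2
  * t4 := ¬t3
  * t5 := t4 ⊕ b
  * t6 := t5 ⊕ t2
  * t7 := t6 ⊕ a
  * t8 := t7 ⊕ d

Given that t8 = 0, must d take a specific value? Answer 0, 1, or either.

either

Both values of d occur among assignments with t8 = 0:
  d=0: a=0, b=0, c=0, d=0, e=0, f=0
  d=1: a=0, b=1, c=0, d=1, e=0, f=0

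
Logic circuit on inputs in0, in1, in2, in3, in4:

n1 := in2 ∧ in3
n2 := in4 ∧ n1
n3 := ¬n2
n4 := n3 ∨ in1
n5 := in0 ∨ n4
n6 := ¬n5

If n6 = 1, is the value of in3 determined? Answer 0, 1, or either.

1

n6 = ¬n5 must be 1, so n5 = 0.
Every assignment with n6 = 1 has in3 = 1; there are 1 such assignment(s).
  in0=0, in1=0, in2=1, in3=1, in4=1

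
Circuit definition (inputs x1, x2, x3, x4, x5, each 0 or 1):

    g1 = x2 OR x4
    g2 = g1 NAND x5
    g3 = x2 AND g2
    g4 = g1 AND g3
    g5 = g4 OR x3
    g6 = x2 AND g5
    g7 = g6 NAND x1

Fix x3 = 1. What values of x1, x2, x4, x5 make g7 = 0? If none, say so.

x1=1, x2=1, x4=1, x5=0

Check with x3 = 1 and x1=1, x2=1, x4=1, x5=0:
g1 = x2 OR x4 = 1 OR 1 = 1
g2 = g1 NAND x5 = 1 NAND 0 = 1
g3 = x2 AND g2 = 1 AND 1 = 1
g4 = g1 AND g3 = 1 AND 1 = 1
g5 = g4 OR x3 = 1 OR 1 = 1
g6 = x2 AND g5 = 1 AND 1 = 1
g7 = g6 NAND x1 = 1 NAND 1 = 0
So g7 = 0.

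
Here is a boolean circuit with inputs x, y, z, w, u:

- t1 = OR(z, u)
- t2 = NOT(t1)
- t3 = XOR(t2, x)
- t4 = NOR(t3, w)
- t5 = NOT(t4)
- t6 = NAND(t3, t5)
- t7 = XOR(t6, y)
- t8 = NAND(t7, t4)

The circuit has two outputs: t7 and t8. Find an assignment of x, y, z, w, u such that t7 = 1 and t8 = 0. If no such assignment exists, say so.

x=1, y=0, z=0, w=0, u=0

Check with x=1, y=0, z=0, w=0, u=0:
t1 = OR(z, u) = OR(0, 0) = 0
t2 = NOT(t1) = NOT 0 = 1
t3 = XOR(t2, x) = XOR(1, 1) = 0
t4 = NOR(t3, w) = NOR(0, 0) = 1
t5 = NOT(t4) = NOT 1 = 0
t6 = NAND(t3, t5) = NAND(0, 0) = 1
t7 = XOR(t6, y) = XOR(1, 0) = 1
t8 = NAND(t7, t4) = NAND(1, 1) = 0
So t7 = 1 and t8 = 0.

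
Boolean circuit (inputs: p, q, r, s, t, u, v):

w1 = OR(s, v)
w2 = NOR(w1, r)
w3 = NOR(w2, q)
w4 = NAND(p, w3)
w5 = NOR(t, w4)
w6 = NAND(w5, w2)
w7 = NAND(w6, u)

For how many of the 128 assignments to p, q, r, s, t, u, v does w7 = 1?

w7 = NAND(w6, u) must be 1, so at least one of w6, u is 0.
Enumerating the 128 input combinations, 64 give w7 = 1 and 64 give w7 = 0.

64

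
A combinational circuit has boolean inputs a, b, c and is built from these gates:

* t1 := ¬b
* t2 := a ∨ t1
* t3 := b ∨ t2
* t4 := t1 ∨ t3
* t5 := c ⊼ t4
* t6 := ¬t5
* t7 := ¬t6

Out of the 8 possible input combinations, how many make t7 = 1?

4

t7 = ¬t6 must be 1, so t6 = 0.
t6 = ¬t5 must be 0, so t5 = 1.
t5 = c ⊼ t4 must be 1, so at least one of c, t4 is 0.
Satisfying assignments:
  a=0, b=0, c=0
  a=0, b=1, c=0
  a=1, b=0, c=0
  a=1, b=1, c=0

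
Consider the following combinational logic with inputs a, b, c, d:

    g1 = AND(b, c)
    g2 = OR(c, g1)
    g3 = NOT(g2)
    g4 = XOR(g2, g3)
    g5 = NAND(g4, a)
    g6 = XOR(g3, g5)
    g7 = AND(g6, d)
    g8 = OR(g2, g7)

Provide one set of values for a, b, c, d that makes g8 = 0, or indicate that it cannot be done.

a=0, b=1, c=0, d=1

g8 = OR(g2, g7) must be 0, so both g2 = 0 and g7 = 0.
g2 = OR(c, g1) must be 0, so both c = 0 and g1 = 0.
g7 = AND(g6, d) must be 0, so at least one of g6, d is 0.
Check with a=0, b=1, c=0, d=1:
g1 = AND(b, c) = AND(1, 0) = 0
g2 = OR(c, g1) = OR(0, 0) = 0
g3 = NOT(g2) = NOT 0 = 1
g4 = XOR(g2, g3) = XOR(0, 1) = 1
g5 = NAND(g4, a) = NAND(1, 0) = 1
g6 = XOR(g3, g5) = XOR(1, 1) = 0
g7 = AND(g6, d) = AND(0, 1) = 0
g8 = OR(g2, g7) = OR(0, 0) = 0
So g8 = 0 as required.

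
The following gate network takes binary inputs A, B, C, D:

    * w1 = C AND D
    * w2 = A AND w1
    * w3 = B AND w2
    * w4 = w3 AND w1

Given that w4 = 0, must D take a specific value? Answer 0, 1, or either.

either

Both values of D occur among assignments with w4 = 0:
  D=0: A=0, B=0, C=0, D=0
  D=1: A=0, B=0, C=0, D=1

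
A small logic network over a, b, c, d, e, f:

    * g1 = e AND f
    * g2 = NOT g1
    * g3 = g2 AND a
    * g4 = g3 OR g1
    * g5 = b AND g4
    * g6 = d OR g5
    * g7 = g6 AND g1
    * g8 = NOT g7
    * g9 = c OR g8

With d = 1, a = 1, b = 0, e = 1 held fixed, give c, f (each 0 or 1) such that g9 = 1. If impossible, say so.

Check with d = 1, a = 1, b = 0, e = 1 and c=0, f=0:
g1 = e AND f = 1 AND 0 = 0
g2 = NOT g1 = NOT 0 = 1
g3 = g2 AND a = 1 AND 1 = 1
g4 = g3 OR g1 = 1 OR 0 = 1
g5 = b AND g4 = 0 AND 1 = 0
g6 = d OR g5 = 1 OR 0 = 1
g7 = g6 AND g1 = 1 AND 0 = 0
g8 = NOT g7 = NOT 0 = 1
g9 = c OR g8 = 0 OR 1 = 1
So g9 = 1.

c=0, f=0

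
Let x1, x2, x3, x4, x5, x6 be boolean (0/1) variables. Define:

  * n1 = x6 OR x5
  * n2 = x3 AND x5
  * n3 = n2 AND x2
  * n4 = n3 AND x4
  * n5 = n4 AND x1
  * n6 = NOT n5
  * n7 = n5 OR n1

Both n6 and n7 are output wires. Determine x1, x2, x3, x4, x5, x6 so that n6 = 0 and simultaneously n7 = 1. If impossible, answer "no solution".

Check with x1=1, x2=1, x3=1, x4=1, x5=1, x6=0:
n1 = x6 OR x5 = 0 OR 1 = 1
n2 = x3 AND x5 = 1 AND 1 = 1
n3 = n2 AND x2 = 1 AND 1 = 1
n4 = n3 AND x4 = 1 AND 1 = 1
n5 = n4 AND x1 = 1 AND 1 = 1
n6 = NOT n5 = NOT 1 = 0
n7 = n5 OR n1 = 1 OR 1 = 1
So n6 = 0 and n7 = 1.

x1=1, x2=1, x3=1, x4=1, x5=1, x6=0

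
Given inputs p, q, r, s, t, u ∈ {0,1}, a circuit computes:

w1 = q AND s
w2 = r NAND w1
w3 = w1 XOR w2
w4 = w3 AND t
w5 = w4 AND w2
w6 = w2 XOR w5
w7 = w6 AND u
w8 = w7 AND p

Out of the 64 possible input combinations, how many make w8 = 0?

w8 = w7 AND p must be 0, so at least one of w7, p is 0.
Enumerating the 64 input combinations, 56 give w8 = 0 and 8 give w8 = 1.

56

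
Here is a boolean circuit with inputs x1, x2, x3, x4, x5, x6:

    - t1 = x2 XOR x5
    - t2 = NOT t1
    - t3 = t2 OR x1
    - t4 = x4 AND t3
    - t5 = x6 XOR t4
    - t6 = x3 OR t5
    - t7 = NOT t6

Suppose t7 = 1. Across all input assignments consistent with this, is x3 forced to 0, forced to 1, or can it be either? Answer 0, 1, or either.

0

t7 = NOT t6 must be 1, so t6 = 0.
Every assignment with t7 = 1 has x3 = 0; there are 16 such assignment(s).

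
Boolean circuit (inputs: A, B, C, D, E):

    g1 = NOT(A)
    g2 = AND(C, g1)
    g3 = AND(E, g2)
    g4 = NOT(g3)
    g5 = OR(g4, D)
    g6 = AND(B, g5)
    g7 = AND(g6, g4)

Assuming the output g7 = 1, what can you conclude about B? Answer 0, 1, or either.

1

g7 = AND(g6, g4) must be 1, so both g6 = 1 and g4 = 1.
g6 = AND(B, g5) must be 1, so both B = 1 and g5 = 1.
Every assignment with g7 = 1 has B = 1; there are 14 such assignment(s).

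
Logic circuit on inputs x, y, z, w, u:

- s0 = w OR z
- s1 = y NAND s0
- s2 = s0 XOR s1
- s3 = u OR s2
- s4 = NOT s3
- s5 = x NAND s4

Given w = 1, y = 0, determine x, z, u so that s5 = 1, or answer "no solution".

x=1, z=0, u=1

s5 = x NAND s4 must be 1, so at least one of x, s4 is 0.
Check with w = 1, y = 0 and x=1, z=0, u=1:
s0 = w OR z = 1 OR 0 = 1
s1 = y NAND s0 = 0 NAND 1 = 1
s2 = s0 XOR s1 = 1 XOR 1 = 0
s3 = u OR s2 = 1 OR 0 = 1
s4 = NOT s3 = NOT 1 = 0
s5 = x NAND s4 = 1 NAND 0 = 1
So s5 = 1.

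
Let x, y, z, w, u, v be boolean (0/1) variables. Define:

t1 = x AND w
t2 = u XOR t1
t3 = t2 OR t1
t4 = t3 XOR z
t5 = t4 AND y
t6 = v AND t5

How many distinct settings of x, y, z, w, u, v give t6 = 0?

t6 = v AND t5 must be 0, so at least one of v, t5 is 0.
Enumerating the 64 input combinations, 56 give t6 = 0 and 8 give t6 = 1.

56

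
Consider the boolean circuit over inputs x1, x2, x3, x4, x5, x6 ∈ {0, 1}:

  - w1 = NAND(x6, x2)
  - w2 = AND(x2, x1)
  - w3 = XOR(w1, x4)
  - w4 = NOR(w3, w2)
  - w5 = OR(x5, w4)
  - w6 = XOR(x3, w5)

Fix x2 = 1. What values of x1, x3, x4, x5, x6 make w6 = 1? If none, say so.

w6 = XOR(x3, w5) must be 1, so x3 and w5 differ.
Check with x2 = 1 and x1=1, x3=1, x4=0, x5=0, x6=1:
w1 = NAND(x6, x2) = NAND(1, 1) = 0
w2 = AND(x2, x1) = AND(1, 1) = 1
w3 = XOR(w1, x4) = XOR(0, 0) = 0
w4 = NOR(w3, w2) = NOR(0, 1) = 0
w5 = OR(x5, w4) = OR(0, 0) = 0
w6 = XOR(x3, w5) = XOR(1, 0) = 1
So w6 = 1.

x1=1 x3=1 x4=0 x5=0 x6=1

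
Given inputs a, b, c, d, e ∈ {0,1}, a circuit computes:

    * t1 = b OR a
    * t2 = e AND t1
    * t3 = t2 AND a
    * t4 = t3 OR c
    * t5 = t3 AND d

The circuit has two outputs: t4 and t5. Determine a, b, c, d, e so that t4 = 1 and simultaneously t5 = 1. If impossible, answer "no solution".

Check with a=1, b=0, c=0, d=1, e=1:
t1 = b OR a = 0 OR 1 = 1
t2 = e AND t1 = 1 AND 1 = 1
t3 = t2 AND a = 1 AND 1 = 1
t4 = t3 OR c = 1 OR 0 = 1
t5 = t3 AND d = 1 AND 1 = 1
So t4 = 1 and t5 = 1.

a=1, b=0, c=0, d=1, e=1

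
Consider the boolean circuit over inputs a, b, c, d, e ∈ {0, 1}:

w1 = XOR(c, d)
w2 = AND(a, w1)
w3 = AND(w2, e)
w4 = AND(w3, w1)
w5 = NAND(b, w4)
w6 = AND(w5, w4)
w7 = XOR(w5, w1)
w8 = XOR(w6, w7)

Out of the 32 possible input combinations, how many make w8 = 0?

w8 = XOR(w6, w7) must be 0, so w6 and w7 are equal.
Enumerating the 32 input combinations, 12 give w8 = 0 and 20 give w8 = 1.

12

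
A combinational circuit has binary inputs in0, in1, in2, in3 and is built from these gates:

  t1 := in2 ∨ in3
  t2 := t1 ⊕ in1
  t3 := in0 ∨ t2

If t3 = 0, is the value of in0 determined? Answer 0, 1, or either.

0

t3 = in0 ∨ t2 must be 0, so both in0 = 0 and t2 = 0.
Every assignment with t3 = 0 has in0 = 0; there are 4 such assignment(s).
  in0=0, in1=0, in2=0, in3=0
  in0=0, in1=1, in2=0, in3=1
  in0=0, in1=1, in2=1, in3=0
  in0=0, in1=1, in2=1, in3=1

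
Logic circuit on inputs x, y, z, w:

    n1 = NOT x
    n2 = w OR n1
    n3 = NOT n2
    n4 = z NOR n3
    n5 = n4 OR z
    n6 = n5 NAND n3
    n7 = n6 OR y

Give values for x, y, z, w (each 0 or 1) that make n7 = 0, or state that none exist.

n7 = n6 OR y must be 0, so both n6 = 0 and y = 0.
n6 = n5 NAND n3 must be 0, so both n5 = 1 and n3 = 1.
n5 = n4 OR z must be 1, so at least one of n4, z is 1.
Check with x=1 y=0 z=1 w=0:
n1 = NOT x = NOT 1 = 0
n2 = w OR n1 = 0 OR 0 = 0
n3 = NOT n2 = NOT 0 = 1
n4 = z NOR n3 = 1 NOR 1 = 0
n5 = n4 OR z = 0 OR 1 = 1
n6 = n5 NAND n3 = 1 NAND 1 = 0
n7 = n6 OR y = 0 OR 0 = 0
So n7 = 0 as required.

x=1 y=0 z=1 w=0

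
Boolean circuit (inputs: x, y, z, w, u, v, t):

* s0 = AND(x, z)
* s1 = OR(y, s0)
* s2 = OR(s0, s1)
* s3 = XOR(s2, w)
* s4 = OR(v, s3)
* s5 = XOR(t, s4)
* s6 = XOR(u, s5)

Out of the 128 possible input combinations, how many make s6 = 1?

s6 = XOR(u, s5) must be 1, so u and s5 differ.
Enumerating the 128 input combinations, 64 give s6 = 1 and 64 give s6 = 0.

64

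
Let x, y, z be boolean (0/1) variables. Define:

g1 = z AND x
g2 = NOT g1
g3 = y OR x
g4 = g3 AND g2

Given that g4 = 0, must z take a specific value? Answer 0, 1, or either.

Both values of z occur among assignments with g4 = 0:
  z=0: x=0, y=0, z=0
  z=1: x=0, y=0, z=1

either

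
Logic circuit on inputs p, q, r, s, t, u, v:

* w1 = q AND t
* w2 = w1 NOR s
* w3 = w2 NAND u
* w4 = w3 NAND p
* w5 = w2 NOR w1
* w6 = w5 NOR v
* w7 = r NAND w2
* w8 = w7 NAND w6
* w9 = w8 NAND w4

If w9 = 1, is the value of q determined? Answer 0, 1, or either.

either

Both values of q occur among assignments with w9 = 1:
  q=0: p=0, q=0, r=0, s=0, t=0, u=0, v=0
  q=1: p=0, q=1, r=0, s=0, t=0, u=0, v=0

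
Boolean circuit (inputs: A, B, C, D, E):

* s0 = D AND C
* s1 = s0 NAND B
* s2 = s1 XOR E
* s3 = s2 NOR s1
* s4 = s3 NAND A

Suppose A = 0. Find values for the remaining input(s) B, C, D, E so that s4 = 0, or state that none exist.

With A = 0 fixed, none of the 16 settings of B, C, D, E give s4 = 0.
For example, with B=1, C=1, D=1, E=0:
s0 = D AND C = 1 AND 1 = 1
s1 = s0 NAND B = 1 NAND 1 = 0
s2 = s1 XOR E = 0 XOR 0 = 0
s3 = s2 NOR s1 = 0 NOR 0 = 1
s4 = s3 NAND A = 1 NAND 0 = 1
giving s4 = 1 ≠ 0.

no solution exists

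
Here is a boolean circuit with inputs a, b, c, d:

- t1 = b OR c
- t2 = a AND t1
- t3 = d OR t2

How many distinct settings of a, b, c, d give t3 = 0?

t3 = d OR t2 must be 0, so both d = 0 and t2 = 0.
t2 = a AND t1 must be 0, so at least one of a, t1 is 0.
Satisfying assignments:
  a=0, b=0, c=0, d=0
  a=0, b=0, c=1, d=0
  a=0, b=1, c=0, d=0
  a=0, b=1, c=1, d=0
  a=1, b=0, c=0, d=0

5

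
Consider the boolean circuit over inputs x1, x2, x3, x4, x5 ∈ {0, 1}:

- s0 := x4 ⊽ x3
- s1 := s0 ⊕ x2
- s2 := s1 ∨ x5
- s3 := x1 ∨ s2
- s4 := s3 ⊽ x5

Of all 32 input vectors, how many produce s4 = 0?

s4 = s3 ⊽ x5 must be 0, so at least one of s3, x5 is 1.
Enumerating the 32 input combinations, 28 give s4 = 0 and 4 give s4 = 1.

28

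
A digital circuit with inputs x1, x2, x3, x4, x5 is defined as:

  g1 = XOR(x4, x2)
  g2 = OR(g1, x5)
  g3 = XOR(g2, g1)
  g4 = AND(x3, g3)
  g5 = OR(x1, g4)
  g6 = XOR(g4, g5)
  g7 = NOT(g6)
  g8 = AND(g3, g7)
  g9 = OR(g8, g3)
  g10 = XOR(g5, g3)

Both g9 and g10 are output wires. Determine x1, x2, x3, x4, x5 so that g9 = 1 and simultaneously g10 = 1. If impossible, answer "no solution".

x1=0, x2=0, x3=0, x4=0, x5=1

Check with x1=0, x2=0, x3=0, x4=0, x5=1:
g1 = XOR(x4, x2) = XOR(0, 0) = 0
g2 = OR(g1, x5) = OR(0, 1) = 1
g3 = XOR(g2, g1) = XOR(1, 0) = 1
g4 = AND(x3, g3) = AND(0, 1) = 0
g5 = OR(x1, g4) = OR(0, 0) = 0
g6 = XOR(g4, g5) = XOR(0, 0) = 0
g7 = NOT(g6) = NOT 0 = 1
g8 = AND(g3, g7) = AND(1, 1) = 1
g9 = OR(g8, g3) = OR(1, 1) = 1
g10 = XOR(g5, g3) = XOR(0, 1) = 1
So g9 = 1 and g10 = 1.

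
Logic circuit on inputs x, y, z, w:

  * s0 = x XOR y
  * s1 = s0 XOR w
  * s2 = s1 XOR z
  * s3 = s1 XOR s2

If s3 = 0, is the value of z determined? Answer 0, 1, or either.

0

s3 = s1 XOR s2 must be 0, so s1 and s2 are equal.
Every assignment with s3 = 0 has z = 0; there are 8 such assignment(s).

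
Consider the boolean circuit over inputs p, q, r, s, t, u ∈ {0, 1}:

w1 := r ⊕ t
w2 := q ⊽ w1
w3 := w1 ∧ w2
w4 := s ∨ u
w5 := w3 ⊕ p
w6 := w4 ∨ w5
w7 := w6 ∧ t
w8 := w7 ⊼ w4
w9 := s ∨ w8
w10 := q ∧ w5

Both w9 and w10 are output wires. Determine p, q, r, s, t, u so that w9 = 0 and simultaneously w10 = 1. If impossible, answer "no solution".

Check with p=1, q=1, r=1, s=0, t=1, u=1:
w1 = r ⊕ t = 1 ⊕ 1 = 0
w2 = q ⊽ w1 = 1 ⊽ 0 = 0
w3 = w1 ∧ w2 = 0 ∧ 0 = 0
w4 = s ∨ u = 0 ∨ 1 = 1
w5 = w3 ⊕ p = 0 ⊕ 1 = 1
w6 = w4 ∨ w5 = 1 ∨ 1 = 1
w7 = w6 ∧ t = 1 ∧ 1 = 1
w8 = w7 ⊼ w4 = 1 ⊼ 1 = 0
w9 = s ∨ w8 = 0 ∨ 0 = 0
w10 = q ∧ w5 = 1 ∧ 1 = 1
So w9 = 0 and w10 = 1.

p=1, q=1, r=1, s=0, t=1, u=1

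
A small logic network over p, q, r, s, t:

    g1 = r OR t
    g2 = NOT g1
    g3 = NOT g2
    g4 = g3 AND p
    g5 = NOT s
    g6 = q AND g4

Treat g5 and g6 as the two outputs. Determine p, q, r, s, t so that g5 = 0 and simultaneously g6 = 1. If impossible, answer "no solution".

p=1, q=1, r=1, s=1, t=0

Check with p=1, q=1, r=1, s=1, t=0:
g1 = r OR t = 1 OR 0 = 1
g2 = NOT g1 = NOT 1 = 0
g3 = NOT g2 = NOT 0 = 1
g4 = g3 AND p = 1 AND 1 = 1
g5 = NOT s = NOT 1 = 0
g6 = q AND g4 = 1 AND 1 = 1
So g5 = 0 and g6 = 1.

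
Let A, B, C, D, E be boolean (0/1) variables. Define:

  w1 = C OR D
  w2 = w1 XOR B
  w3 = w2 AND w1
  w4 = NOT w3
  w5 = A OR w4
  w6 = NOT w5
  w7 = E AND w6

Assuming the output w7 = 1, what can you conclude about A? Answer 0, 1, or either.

0

w7 = E AND w6 must be 1, so both E = 1 and w6 = 1.
Every assignment with w7 = 1 has A = 0; there are 3 such assignment(s).
  A=0, B=0, C=0, D=1, E=1
  A=0, B=0, C=1, D=0, E=1
  A=0, B=0, C=1, D=1, E=1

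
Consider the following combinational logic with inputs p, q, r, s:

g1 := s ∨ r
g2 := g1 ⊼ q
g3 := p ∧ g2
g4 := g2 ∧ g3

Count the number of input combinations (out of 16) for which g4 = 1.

5

g4 = g2 ∧ g3 must be 1, so both g2 = 1 and g3 = 1.
g2 = g1 ⊼ q must be 1, so at least one of g1, q is 0.
Satisfying assignments:
  p=1, q=0, r=0, s=0
  p=1, q=0, r=0, s=1
  p=1, q=0, r=1, s=0
  p=1, q=0, r=1, s=1
  p=1, q=1, r=0, s=0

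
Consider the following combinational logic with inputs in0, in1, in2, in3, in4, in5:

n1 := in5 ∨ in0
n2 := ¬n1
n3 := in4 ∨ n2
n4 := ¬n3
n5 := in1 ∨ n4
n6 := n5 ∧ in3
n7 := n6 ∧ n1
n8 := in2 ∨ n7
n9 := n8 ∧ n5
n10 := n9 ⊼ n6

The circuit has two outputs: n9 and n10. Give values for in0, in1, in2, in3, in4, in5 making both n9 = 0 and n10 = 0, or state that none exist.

Across all 64 input combinations, none give both n9 = 0 and n10 = 0.

no solution exists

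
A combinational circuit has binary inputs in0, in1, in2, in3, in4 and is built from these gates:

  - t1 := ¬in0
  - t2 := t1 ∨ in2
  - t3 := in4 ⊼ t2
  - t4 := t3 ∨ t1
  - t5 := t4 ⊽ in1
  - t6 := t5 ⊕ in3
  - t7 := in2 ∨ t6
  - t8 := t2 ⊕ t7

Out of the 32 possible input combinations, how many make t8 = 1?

t8 = t2 ⊕ t7 must be 1, so t2 and t7 differ.
Enumerating the 32 input combinations, 8 give t8 = 1 and 24 give t8 = 0.

8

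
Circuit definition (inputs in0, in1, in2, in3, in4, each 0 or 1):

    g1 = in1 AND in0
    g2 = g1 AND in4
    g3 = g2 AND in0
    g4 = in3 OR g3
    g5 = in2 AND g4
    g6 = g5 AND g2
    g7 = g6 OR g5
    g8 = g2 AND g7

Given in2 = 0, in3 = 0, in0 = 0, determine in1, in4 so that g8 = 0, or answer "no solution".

Check with in2 = 0, in3 = 0, in0 = 0 and in1=0, in4=0:
g1 = in1 AND in0 = 0 AND 0 = 0
g2 = g1 AND in4 = 0 AND 0 = 0
g3 = g2 AND in0 = 0 AND 0 = 0
g4 = in3 OR g3 = 0 OR 0 = 0
g5 = in2 AND g4 = 0 AND 0 = 0
g6 = g5 AND g2 = 0 AND 0 = 0
g7 = g6 OR g5 = 0 OR 0 = 0
g8 = g2 AND g7 = 0 AND 0 = 0
So g8 = 0.

in1=0, in4=0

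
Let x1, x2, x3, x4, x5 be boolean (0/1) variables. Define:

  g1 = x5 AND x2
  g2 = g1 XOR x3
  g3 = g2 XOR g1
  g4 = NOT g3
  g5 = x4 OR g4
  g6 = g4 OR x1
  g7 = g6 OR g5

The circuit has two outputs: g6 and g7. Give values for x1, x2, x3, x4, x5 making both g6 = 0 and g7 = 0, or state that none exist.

x1=0, x2=0, x3=1, x4=0, x5=1

Check with x1=0, x2=0, x3=1, x4=0, x5=1:
g1 = x5 AND x2 = 1 AND 0 = 0
g2 = g1 XOR x3 = 0 XOR 1 = 1
g3 = g2 XOR g1 = 1 XOR 0 = 1
g4 = NOT g3 = NOT 1 = 0
g5 = x4 OR g4 = 0 OR 0 = 0
g6 = g4 OR x1 = 0 OR 0 = 0
g7 = g6 OR g5 = 0 OR 0 = 0
So g6 = 0 and g7 = 0.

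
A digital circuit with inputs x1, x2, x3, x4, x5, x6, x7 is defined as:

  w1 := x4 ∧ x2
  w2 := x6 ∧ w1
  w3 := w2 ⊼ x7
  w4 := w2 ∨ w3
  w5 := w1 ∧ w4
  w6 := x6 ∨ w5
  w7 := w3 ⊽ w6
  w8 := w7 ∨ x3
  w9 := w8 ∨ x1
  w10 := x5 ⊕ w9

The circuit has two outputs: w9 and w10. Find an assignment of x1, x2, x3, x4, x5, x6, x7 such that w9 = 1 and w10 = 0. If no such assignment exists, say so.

Check with x1=1, x2=0, x3=1, x4=1, x5=1, x6=1, x7=1:
w1 = x4 ∧ x2 = 1 ∧ 0 = 0
w2 = x6 ∧ w1 = 1 ∧ 0 = 0
w3 = w2 ⊼ x7 = 0 ⊼ 1 = 1
w4 = w2 ∨ w3 = 0 ∨ 1 = 1
w5 = w1 ∧ w4 = 0 ∧ 1 = 0
w6 = x6 ∨ w5 = 1 ∨ 0 = 1
w7 = w3 ⊽ w6 = 1 ⊽ 1 = 0
w8 = w7 ∨ x3 = 0 ∨ 1 = 1
w9 = w8 ∨ x1 = 1 ∨ 1 = 1
w10 = x5 ⊕ w9 = 1 ⊕ 1 = 0
So w9 = 1 and w10 = 0.

x1=1, x2=0, x3=1, x4=1, x5=1, x6=1, x7=1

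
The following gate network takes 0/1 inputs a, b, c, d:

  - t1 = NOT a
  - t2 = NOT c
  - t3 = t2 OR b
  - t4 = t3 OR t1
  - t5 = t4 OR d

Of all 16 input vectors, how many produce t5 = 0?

1

t5 = t4 OR d must be 0, so both t4 = 0 and d = 0.
t4 = t3 OR t1 must be 0, so both t3 = 0 and t1 = 0.
Satisfying assignments:
  a=1, b=0, c=1, d=0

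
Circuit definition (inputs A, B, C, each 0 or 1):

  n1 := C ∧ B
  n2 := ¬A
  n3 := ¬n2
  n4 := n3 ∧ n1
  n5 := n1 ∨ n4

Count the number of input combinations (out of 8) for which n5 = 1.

2

n5 = n1 ∨ n4 must be 1, so at least one of n1, n4 is 1.
Satisfying assignments:
  A=0, B=1, C=1
  A=1, B=1, C=1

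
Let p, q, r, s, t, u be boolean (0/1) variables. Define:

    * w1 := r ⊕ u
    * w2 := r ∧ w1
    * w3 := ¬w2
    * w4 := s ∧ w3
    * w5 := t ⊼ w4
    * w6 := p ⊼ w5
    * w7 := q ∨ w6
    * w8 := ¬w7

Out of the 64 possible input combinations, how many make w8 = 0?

w8 = ¬w7 must be 0, so w7 = 1.
w7 = q ∨ w6 must be 1, so at least one of q, w6 is 1.
Enumerating the 64 input combinations, 51 give w8 = 0 and 13 give w8 = 1.

51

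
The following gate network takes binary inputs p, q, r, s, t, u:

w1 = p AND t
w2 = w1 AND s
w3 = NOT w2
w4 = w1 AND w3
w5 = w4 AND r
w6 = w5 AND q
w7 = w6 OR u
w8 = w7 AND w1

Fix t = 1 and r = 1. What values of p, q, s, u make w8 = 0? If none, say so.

Check with t = 1 and r = 1 and p=0, q=1, s=1, u=1:
w1 = p AND t = 0 AND 1 = 0
w2 = w1 AND s = 0 AND 1 = 0
w3 = NOT w2 = NOT 0 = 1
w4 = w1 AND w3 = 0 AND 1 = 0
w5 = w4 AND r = 0 AND 1 = 0
w6 = w5 AND q = 0 AND 1 = 0
w7 = w6 OR u = 0 OR 1 = 1
w8 = w7 AND w1 = 1 AND 0 = 0
So w8 = 0.

p=0, q=1, s=1, u=1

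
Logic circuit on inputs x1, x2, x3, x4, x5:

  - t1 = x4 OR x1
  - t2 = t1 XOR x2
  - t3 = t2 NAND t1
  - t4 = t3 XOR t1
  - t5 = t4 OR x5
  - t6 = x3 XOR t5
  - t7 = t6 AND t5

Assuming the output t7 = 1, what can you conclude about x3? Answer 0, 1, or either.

t7 = t6 AND t5 must be 1, so both t6 = 1 and t5 = 1.
t6 = x3 XOR t5 must be 1, so x3 and t5 differ.
Every assignment with t7 = 1 has x3 = 0; there are 13 such assignment(s).

0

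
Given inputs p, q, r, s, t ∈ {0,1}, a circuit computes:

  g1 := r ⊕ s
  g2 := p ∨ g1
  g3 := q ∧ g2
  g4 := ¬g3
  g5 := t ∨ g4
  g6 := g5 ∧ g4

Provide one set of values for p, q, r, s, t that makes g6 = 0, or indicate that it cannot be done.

p=1 q=1 r=1 s=0 t=0

Check with p=1 q=1 r=1 s=0 t=0:
g1 = r ⊕ s = 1 ⊕ 0 = 1
g2 = p ∨ g1 = 1 ∨ 1 = 1
g3 = q ∧ g2 = 1 ∧ 1 = 1
g4 = ¬g3 = ¬1 = 0
g5 = t ∨ g4 = 0 ∨ 0 = 0
g6 = g5 ∧ g4 = 0 ∧ 0 = 0
So g6 = 0 as required.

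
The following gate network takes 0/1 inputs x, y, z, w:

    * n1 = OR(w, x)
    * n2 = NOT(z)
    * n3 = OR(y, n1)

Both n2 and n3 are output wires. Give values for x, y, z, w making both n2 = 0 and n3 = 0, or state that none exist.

x=0, y=0, z=1, w=0

Check with x=0, y=0, z=1, w=0:
n1 = OR(w, x) = OR(0, 0) = 0
n2 = NOT(z) = NOT 1 = 0
n3 = OR(y, n1) = OR(0, 0) = 0
So n2 = 0 and n3 = 0.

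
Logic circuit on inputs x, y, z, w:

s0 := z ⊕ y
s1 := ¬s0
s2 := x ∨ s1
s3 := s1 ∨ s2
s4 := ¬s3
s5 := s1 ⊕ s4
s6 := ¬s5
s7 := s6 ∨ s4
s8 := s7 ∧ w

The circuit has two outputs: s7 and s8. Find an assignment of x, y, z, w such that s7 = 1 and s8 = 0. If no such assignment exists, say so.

Check with x=1, y=0, z=1, w=0:
s0 = z ⊕ y = 1 ⊕ 0 = 1
s1 = ¬s0 = ¬1 = 0
s2 = x ∨ s1 = 1 ∨ 0 = 1
s3 = s1 ∨ s2 = 0 ∨ 1 = 1
s4 = ¬s3 = ¬1 = 0
s5 = s1 ⊕ s4 = 0 ⊕ 0 = 0
s6 = ¬s5 = ¬0 = 1
s7 = s6 ∨ s4 = 1 ∨ 0 = 1
s8 = s7 ∧ w = 1 ∧ 0 = 0
So s7 = 1 and s8 = 0.

x=1, y=0, z=1, w=0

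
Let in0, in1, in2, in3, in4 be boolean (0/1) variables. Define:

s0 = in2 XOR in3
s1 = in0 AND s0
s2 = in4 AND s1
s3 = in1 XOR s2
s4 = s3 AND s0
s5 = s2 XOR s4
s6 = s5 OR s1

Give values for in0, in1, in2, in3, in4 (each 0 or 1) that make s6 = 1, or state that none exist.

s6 = s5 OR s1 must be 1, so at least one of s5, s1 is 1.
Check with in0=1, in1=1, in2=1, in3=0, in4=0:
s0 = in2 XOR in3 = 1 XOR 0 = 1
s1 = in0 AND s0 = 1 AND 1 = 1
s2 = in4 AND s1 = 0 AND 1 = 0
s3 = in1 XOR s2 = 1 XOR 0 = 1
s4 = s3 AND s0 = 1 AND 1 = 1
s5 = s2 XOR s4 = 0 XOR 1 = 1
s6 = s5 OR s1 = 1 OR 1 = 1
So s6 = 1 as required.

in0=1, in1=1, in2=1, in3=0, in4=0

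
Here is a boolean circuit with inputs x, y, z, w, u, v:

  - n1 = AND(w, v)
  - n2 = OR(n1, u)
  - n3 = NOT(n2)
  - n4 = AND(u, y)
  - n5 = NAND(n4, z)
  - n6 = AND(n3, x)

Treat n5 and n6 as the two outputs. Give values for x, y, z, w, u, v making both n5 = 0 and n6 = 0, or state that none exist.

x=1 y=1 z=1 w=0 u=1 v=1

Check with x=1 y=1 z=1 w=0 u=1 v=1:
n1 = AND(w, v) = AND(0, 1) = 0
n2 = OR(n1, u) = OR(0, 1) = 1
n3 = NOT(n2) = NOT 1 = 0
n4 = AND(u, y) = AND(1, 1) = 1
n5 = NAND(n4, z) = NAND(1, 1) = 0
n6 = AND(n3, x) = AND(0, 1) = 0
So n5 = 0 and n6 = 0.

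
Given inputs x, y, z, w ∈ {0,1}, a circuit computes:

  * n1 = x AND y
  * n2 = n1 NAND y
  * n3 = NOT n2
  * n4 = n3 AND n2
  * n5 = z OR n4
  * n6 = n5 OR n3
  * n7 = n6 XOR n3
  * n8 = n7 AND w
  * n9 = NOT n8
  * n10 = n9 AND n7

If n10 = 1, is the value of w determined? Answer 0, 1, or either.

n10 = n9 AND n7 must be 1, so both n9 = 1 and n7 = 1.
n9 = NOT n8 must be 1, so n8 = 0.
Every assignment with n10 = 1 has w = 0; there are 3 such assignment(s).
  x=0, y=0, z=1, w=0
  x=0, y=1, z=1, w=0
  x=1, y=0, z=1, w=0

0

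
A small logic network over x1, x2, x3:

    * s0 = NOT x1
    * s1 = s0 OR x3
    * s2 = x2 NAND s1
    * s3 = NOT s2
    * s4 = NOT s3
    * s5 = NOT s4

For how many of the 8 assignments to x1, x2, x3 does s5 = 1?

s5 = NOT s4 must be 1, so s4 = 0.
s4 = NOT s3 must be 0, so s3 = 1.
s3 = NOT s2 must be 1, so s2 = 0.
Enumerating the 8 input combinations, 3 give s5 = 1 and 5 give s5 = 0.

3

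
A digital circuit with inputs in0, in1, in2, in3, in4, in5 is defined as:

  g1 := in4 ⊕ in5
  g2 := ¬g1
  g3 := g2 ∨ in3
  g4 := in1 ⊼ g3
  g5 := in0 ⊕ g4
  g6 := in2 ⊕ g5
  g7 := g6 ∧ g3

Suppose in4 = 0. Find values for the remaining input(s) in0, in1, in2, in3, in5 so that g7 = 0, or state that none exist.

in0=1 in1=1 in2=1 in3=0 in5=1

g7 = g6 ∧ g3 must be 0, so at least one of g6, g3 is 0.
Check with in4 = 0 and in0=1, in1=1, in2=1, in3=0, in5=1:
g1 = in4 ⊕ in5 = 0 ⊕ 1 = 1
g2 = ¬g1 = ¬1 = 0
g3 = g2 ∨ in3 = 0 ∨ 0 = 0
g4 = in1 ⊼ g3 = 1 ⊼ 0 = 1
g5 = in0 ⊕ g4 = 1 ⊕ 1 = 0
g6 = in2 ⊕ g5 = 1 ⊕ 0 = 1
g7 = g6 ∧ g3 = 1 ∧ 0 = 0
So g7 = 0.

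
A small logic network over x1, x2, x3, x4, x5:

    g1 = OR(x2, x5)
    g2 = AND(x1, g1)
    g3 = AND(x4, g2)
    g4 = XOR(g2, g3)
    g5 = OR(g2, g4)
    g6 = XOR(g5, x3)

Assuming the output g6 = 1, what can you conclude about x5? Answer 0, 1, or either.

either

Both values of x5 occur among assignments with g6 = 1:
  x5=0: x1=0, x2=0, x3=1, x4=0, x5=0
  x5=1: x1=0, x2=0, x3=1, x4=0, x5=1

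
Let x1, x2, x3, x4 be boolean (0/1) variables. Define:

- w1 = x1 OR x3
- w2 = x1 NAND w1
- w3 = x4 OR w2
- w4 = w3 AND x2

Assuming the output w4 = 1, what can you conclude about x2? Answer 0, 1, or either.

1

w4 = w3 AND x2 must be 1, so both w3 = 1 and x2 = 1.
w3 = x4 OR w2 must be 1, so at least one of x4, w2 is 1.
Every assignment with w4 = 1 has x2 = 1; there are 6 such assignment(s).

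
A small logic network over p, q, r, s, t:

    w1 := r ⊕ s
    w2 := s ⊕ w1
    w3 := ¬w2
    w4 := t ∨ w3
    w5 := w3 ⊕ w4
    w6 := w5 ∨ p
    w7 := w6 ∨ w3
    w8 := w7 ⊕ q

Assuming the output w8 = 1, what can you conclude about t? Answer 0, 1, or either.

either

Both values of t occur among assignments with w8 = 1:
  t=0: p=0, q=0, r=0, s=0, t=0
  t=1: p=0, q=0, r=0, s=0, t=1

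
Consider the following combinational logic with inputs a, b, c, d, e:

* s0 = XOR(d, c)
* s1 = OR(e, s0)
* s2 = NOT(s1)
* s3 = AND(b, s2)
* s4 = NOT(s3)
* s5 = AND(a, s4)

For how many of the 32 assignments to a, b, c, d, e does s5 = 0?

18

s5 = AND(a, s4) must be 0, so at least one of a, s4 is 0.
Enumerating the 32 input combinations, 18 give s5 = 0 and 14 give s5 = 1.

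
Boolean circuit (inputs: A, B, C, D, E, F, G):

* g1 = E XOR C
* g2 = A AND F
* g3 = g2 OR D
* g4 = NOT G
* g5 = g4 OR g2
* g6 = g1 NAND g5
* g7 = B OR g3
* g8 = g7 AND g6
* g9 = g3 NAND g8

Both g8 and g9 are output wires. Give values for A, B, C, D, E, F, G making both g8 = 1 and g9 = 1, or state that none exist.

Check with A=1 B=1 C=0 D=0 E=1 F=0 G=1:
g1 = E XOR C = 1 XOR 0 = 1
g2 = A AND F = 1 AND 0 = 0
g3 = g2 OR D = 0 OR 0 = 0
g4 = NOT G = NOT 1 = 0
g5 = g4 OR g2 = 0 OR 0 = 0
g6 = g1 NAND g5 = 1 NAND 0 = 1
g7 = B OR g3 = 1 OR 0 = 1
g8 = g7 AND g6 = 1 AND 1 = 1
g9 = g3 NAND g8 = 0 NAND 1 = 1
So g8 = 1 and g9 = 1.

A=1 B=1 C=0 D=0 E=1 F=0 G=1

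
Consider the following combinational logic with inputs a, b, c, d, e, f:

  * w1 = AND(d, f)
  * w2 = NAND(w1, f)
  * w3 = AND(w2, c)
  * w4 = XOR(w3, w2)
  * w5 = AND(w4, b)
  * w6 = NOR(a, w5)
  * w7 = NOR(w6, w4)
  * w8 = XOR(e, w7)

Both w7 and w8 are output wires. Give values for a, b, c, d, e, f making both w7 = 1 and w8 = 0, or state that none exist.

a=1 b=0 c=1 d=1 e=1 f=0

Check with a=1 b=0 c=1 d=1 e=1 f=0:
w1 = AND(d, f) = AND(1, 0) = 0
w2 = NAND(w1, f) = NAND(0, 0) = 1
w3 = AND(w2, c) = AND(1, 1) = 1
w4 = XOR(w3, w2) = XOR(1, 1) = 0
w5 = AND(w4, b) = AND(0, 0) = 0
w6 = NOR(a, w5) = NOR(1, 0) = 0
w7 = NOR(w6, w4) = NOR(0, 0) = 1
w8 = XOR(e, w7) = XOR(1, 1) = 0
So w7 = 1 and w8 = 0.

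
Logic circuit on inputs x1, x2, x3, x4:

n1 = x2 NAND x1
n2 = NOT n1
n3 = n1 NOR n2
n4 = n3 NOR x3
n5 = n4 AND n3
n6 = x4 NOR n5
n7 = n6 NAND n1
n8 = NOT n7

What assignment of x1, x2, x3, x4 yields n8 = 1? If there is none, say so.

Check with x1=0, x2=1, x3=0, x4=0:
n1 = x2 NAND x1 = 1 NAND 0 = 1
n2 = NOT n1 = NOT 1 = 0
n3 = n1 NOR n2 = 1 NOR 0 = 0
n4 = n3 NOR x3 = 0 NOR 0 = 1
n5 = n4 AND n3 = 1 AND 0 = 0
n6 = x4 NOR n5 = 0 NOR 0 = 1
n7 = n6 NAND n1 = 1 NAND 1 = 0
n8 = NOT n7 = NOT 0 = 1
So n8 = 1 as required.

x1=0, x2=1, x3=0, x4=0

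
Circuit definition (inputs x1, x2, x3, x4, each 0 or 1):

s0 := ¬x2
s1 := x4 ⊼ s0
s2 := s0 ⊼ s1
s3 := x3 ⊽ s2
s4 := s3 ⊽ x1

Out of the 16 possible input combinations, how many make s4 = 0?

s4 = s3 ⊽ x1 must be 0, so at least one of s3, x1 is 1.
Enumerating the 16 input combinations, 9 give s4 = 0 and 7 give s4 = 1.

9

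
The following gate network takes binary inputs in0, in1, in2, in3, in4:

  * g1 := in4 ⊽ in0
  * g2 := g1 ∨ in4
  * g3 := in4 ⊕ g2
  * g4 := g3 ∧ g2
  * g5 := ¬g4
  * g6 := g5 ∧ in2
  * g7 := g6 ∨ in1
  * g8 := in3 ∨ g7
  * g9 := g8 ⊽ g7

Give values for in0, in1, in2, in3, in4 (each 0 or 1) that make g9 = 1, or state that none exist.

Check with in0=1, in1=0, in2=0, in3=0, in4=0:
g1 = in4 ⊽ in0 = 0 ⊽ 1 = 0
g2 = g1 ∨ in4 = 0 ∨ 0 = 0
g3 = in4 ⊕ g2 = 0 ⊕ 0 = 0
g4 = g3 ∧ g2 = 0 ∧ 0 = 0
g5 = ¬g4 = ¬0 = 1
g6 = g5 ∧ in2 = 1 ∧ 0 = 0
g7 = g6 ∨ in1 = 0 ∨ 0 = 0
g8 = in3 ∨ g7 = 0 ∨ 0 = 0
g9 = g8 ⊽ g7 = 0 ⊽ 0 = 1
So g9 = 1 as required.

in0=1, in1=0, in2=0, in3=0, in4=0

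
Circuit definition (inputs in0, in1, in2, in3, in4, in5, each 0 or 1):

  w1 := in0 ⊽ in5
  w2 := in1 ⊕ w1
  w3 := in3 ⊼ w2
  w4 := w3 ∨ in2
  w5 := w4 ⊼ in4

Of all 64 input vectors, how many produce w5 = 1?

w5 = w4 ⊼ in4 must be 1, so at least one of w4, in4 is 0.
Enumerating the 64 input combinations, 36 give w5 = 1 and 28 give w5 = 0.

36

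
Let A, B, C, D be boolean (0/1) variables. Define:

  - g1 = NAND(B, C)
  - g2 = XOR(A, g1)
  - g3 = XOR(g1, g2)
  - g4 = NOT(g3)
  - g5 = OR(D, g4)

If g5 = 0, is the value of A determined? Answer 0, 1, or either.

g5 = OR(D, g4) must be 0, so both D = 0 and g4 = 0.
g4 = NOT(g3) must be 0, so g3 = 1.
Every assignment with g5 = 0 has A = 1; there are 4 such assignment(s).
  A=1, B=0, C=0, D=0
  A=1, B=0, C=1, D=0
  A=1, B=1, C=0, D=0
  A=1, B=1, C=1, D=0

1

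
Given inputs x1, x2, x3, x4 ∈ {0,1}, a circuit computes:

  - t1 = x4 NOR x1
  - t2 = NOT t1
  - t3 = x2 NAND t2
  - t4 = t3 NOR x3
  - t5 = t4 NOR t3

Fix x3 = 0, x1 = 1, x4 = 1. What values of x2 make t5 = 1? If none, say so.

With x3 = 0, x1 = 1, x4 = 1 fixed, none of the 2 settings of x2 give t5 = 1.
For example, with x2=0:
t1 = x4 NOR x1 = 1 NOR 1 = 0
t2 = NOT t1 = NOT 0 = 1
t3 = x2 NAND t2 = 0 NAND 1 = 1
t4 = t3 NOR x3 = 1 NOR 0 = 0
t5 = t4 NOR t3 = 0 NOR 1 = 0
giving t5 = 0 ≠ 1.

no solution exists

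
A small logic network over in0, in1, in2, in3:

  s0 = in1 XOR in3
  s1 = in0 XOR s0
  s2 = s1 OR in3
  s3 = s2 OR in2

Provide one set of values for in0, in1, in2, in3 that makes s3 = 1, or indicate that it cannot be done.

in0=0, in1=0, in2=1, in3=1

Check with in0=0, in1=0, in2=1, in3=1:
s0 = in1 XOR in3 = 0 XOR 1 = 1
s1 = in0 XOR s0 = 0 XOR 1 = 1
s2 = s1 OR in3 = 1 OR 1 = 1
s3 = s2 OR in2 = 1 OR 1 = 1
So s3 = 1 as required.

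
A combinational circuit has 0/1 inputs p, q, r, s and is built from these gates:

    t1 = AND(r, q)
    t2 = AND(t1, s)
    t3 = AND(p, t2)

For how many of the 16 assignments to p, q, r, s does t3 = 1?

t3 = AND(p, t2) must be 1, so both p = 1 and t2 = 1.
t2 = AND(t1, s) must be 1, so both t1 = 1 and s = 1.
t1 = AND(r, q) must be 1, so both r = 1 and q = 1.
Satisfying assignments:
  p=1, q=1, r=1, s=1

1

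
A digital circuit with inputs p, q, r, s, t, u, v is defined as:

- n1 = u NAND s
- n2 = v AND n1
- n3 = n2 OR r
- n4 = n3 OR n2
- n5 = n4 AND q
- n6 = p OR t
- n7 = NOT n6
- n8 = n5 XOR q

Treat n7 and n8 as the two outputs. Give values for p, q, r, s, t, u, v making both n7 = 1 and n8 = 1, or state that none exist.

Check with p=0, q=1, r=0, s=0, t=0, u=0, v=0:
n1 = u NAND s = 0 NAND 0 = 1
n2 = v AND n1 = 0 AND 1 = 0
n3 = n2 OR r = 0 OR 0 = 0
n4 = n3 OR n2 = 0 OR 0 = 0
n5 = n4 AND q = 0 AND 1 = 0
n6 = p OR t = 0 OR 0 = 0
n7 = NOT n6 = NOT 0 = 1
n8 = n5 XOR q = 0 XOR 1 = 1
So n7 = 1 and n8 = 1.

p=0, q=1, r=0, s=0, t=0, u=0, v=0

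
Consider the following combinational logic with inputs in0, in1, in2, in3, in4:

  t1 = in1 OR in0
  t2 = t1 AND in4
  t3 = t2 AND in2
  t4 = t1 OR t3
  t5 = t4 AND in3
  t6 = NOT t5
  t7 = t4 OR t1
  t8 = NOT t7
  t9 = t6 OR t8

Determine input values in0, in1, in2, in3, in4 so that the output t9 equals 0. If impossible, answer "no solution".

in0=1, in1=1, in2=0, in3=1, in4=0

t9 = t6 OR t8 must be 0, so both t6 = 0 and t8 = 0.
t6 = NOT t5 must be 0, so t5 = 1.
Check with in0=1, in1=1, in2=0, in3=1, in4=0:
t1 = in1 OR in0 = 1 OR 1 = 1
t2 = t1 AND in4 = 1 AND 0 = 0
t3 = t2 AND in2 = 0 AND 0 = 0
t4 = t1 OR t3 = 1 OR 0 = 1
t5 = t4 AND in3 = 1 AND 1 = 1
t6 = NOT t5 = NOT 1 = 0
t7 = t4 OR t1 = 1 OR 1 = 1
t8 = NOT t7 = NOT 1 = 0
t9 = t6 OR t8 = 0 OR 0 = 0
So t9 = 0 as required.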